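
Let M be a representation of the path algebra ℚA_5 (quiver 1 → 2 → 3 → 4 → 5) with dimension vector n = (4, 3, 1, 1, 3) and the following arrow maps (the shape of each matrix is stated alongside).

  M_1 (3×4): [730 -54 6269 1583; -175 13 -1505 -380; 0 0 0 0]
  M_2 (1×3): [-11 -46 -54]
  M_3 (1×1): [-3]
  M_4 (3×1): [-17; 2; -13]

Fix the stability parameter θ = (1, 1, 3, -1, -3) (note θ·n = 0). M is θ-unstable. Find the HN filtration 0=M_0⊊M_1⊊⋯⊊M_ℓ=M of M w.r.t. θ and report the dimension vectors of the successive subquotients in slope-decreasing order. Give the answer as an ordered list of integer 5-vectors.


Via rank(M_{q-1}∘⋯∘M_p): M ≅ I[1,1]^2, I[1,2], I[1,5], I[2,2], I[5,5]^2.
μ_θ-semistable layers: μ^(1)=1; μ^(2)=1/5; μ^(3)=-3

((3, 2, 0, 0, 0); (1, 1, 1, 1, 1); (0, 0, 0, 0, 2))


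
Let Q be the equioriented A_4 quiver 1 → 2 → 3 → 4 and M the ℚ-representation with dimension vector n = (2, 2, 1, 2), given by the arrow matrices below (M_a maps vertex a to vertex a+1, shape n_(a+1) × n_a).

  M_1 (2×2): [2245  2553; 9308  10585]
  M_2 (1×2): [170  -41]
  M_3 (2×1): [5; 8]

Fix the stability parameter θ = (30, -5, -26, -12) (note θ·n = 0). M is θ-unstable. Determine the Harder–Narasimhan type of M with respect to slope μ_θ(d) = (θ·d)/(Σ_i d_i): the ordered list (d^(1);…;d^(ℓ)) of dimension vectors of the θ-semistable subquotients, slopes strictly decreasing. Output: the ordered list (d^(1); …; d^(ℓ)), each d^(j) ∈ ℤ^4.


Barcode: M ≅ I[1,2], I[1,4], I[4,4]. HN layers by μ_θ (3 steps, strictly decreasing):
  μ^(1)=25/2; μ^(2)=-13/4; μ^(3)=-12

((1, 1, 0, 0); (1, 1, 1, 1); (0, 0, 0, 1))


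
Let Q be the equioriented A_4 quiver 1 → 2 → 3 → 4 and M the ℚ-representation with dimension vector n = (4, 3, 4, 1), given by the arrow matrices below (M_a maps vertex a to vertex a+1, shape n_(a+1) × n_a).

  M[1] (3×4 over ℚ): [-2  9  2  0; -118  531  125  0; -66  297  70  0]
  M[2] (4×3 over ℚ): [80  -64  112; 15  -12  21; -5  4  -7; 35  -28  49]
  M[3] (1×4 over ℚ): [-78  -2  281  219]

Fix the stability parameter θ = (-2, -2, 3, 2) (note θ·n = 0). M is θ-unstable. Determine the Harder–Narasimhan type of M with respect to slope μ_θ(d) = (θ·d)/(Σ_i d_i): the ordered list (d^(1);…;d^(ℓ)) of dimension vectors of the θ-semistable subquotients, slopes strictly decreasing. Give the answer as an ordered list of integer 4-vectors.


Via rank(M_{q-1}∘⋯∘M_p): M ≅ I[1,1]^2, I[1,2]^2, I[2,4], I[3,3]^3.
μ_θ-semistable layers: μ^(1)=3; μ^(2)=5/2; μ^(3)=-2

((0, 0, 3, 0); (0, 0, 1, 1); (4, 3, 0, 0))


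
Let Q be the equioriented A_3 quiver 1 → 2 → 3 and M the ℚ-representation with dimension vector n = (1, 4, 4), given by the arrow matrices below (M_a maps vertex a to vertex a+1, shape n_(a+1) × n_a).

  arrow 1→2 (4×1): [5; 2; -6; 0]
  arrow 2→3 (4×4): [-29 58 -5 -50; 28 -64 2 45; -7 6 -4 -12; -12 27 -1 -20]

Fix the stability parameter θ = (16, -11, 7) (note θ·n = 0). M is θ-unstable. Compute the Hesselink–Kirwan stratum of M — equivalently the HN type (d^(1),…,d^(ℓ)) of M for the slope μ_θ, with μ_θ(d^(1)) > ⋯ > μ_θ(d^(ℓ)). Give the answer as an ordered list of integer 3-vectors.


Barcode: M ≅ I[1,3], I[2,3]^3. HN layers by μ_θ (3 steps, strictly decreasing):
  μ^(1)=7; μ^(2)=5/2; μ^(3)=-11

((0, 0, 4); (1, 1, 0); (0, 3, 0))


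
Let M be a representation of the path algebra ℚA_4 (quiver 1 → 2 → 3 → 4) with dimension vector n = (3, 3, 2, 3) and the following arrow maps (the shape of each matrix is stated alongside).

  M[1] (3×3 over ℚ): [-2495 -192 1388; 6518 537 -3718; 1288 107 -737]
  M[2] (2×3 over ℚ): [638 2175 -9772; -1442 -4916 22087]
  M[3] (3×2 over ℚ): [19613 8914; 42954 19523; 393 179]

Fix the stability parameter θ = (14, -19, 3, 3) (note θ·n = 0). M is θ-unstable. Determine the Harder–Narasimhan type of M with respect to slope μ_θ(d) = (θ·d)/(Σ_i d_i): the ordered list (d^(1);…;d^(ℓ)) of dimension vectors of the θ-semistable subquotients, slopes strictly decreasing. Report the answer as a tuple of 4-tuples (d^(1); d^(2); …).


Interval decomposition of M: I[1,2], I[1,4]^2, I[4,4].
HN type (ℓ=2): μ^(1)=3; μ^(2)=-5/2

((0, 0, 2, 3); (3, 3, 0, 0))


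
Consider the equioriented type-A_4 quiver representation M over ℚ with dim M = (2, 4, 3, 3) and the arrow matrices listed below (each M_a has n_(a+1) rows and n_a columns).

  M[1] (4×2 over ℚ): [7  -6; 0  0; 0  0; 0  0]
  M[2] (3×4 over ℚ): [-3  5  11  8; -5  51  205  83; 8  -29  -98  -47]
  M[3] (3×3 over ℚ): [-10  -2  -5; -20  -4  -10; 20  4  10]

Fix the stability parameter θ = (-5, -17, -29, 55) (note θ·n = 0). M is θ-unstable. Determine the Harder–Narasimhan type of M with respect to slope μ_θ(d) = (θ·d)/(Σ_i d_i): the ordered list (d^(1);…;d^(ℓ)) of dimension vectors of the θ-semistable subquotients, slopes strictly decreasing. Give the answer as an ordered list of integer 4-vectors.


Interval decomposition of M: I[1,1], I[1,3], I[2,2], I[2,3], I[2,4], I[4,4]^2.
HN type (ℓ=4): μ^(1)=55; μ^(2)=-5; μ^(3)=-17; μ^(4)=-23

((0, 0, 0, 3); (1, 0, 0, 0); (1, 2, 1, 0); (0, 2, 2, 0))


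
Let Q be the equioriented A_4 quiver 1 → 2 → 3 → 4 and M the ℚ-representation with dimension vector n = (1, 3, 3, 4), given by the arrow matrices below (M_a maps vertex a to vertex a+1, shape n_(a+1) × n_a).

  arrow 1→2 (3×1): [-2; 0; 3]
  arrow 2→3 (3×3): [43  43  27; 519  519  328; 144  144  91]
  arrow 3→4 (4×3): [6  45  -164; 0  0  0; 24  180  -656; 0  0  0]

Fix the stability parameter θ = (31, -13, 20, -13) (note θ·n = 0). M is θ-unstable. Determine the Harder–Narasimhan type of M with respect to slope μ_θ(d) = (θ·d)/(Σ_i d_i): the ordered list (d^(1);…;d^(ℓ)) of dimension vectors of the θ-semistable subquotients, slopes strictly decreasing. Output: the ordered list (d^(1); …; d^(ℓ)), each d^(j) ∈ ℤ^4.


Via rank(M_{q-1}∘⋯∘M_p): M ≅ I[1,3], I[2,2], I[2,4], I[3,3], I[4,4]^3.
μ_θ-semistable layers: μ^(1)=20; μ^(2)=9; μ^(3)=7/2; μ^(4)=-13

((0, 0, 2, 0); (1, 1, 0, 0); (0, 0, 1, 1); (0, 2, 0, 3))


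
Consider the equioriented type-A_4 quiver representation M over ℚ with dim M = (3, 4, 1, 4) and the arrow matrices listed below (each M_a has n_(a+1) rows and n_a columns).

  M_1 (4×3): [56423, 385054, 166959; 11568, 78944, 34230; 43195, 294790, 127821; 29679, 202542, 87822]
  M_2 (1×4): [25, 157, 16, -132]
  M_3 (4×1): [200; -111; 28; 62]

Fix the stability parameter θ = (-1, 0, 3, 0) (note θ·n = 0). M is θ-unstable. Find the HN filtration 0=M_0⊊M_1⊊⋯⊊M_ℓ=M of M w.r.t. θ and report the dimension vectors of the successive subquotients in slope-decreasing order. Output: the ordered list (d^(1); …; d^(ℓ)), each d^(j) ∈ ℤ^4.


Barcode: M ≅ I[1,1], I[1,2], I[1,4], I[2,2]^2, I[4,4]^3. HN layers by μ_θ (3 steps, strictly decreasing):
  μ^(1)=3/2; μ^(2)=0; μ^(3)=-1

((0, 0, 1, 1); (0, 4, 0, 3); (3, 0, 0, 0))


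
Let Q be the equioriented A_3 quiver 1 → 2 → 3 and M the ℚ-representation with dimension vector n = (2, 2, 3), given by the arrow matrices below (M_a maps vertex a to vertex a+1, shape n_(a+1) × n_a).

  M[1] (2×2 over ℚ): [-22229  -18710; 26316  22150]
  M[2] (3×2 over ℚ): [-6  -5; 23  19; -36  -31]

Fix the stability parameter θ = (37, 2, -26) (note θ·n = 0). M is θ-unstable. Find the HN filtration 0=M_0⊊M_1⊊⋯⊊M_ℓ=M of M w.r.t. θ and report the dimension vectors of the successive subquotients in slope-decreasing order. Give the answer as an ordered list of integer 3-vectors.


Via rank(M_{q-1}∘⋯∘M_p): M ≅ I[1,3]^2, I[3,3].
μ_θ-semistable layers: μ^(1)=13/3; μ^(2)=-26

((2, 2, 2); (0, 0, 1))


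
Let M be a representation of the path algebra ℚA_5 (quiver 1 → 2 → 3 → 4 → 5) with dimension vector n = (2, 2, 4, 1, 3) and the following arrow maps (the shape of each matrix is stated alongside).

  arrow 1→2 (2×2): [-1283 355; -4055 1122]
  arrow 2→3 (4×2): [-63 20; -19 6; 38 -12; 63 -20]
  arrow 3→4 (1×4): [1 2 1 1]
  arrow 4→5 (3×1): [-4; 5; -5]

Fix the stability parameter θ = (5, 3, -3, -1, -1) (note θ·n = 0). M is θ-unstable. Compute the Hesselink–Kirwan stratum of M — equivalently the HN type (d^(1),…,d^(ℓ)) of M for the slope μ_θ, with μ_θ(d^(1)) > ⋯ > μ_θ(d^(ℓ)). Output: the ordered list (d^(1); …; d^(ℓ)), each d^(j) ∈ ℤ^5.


Barcode: M ≅ I[1,3]^2, I[3,3], I[3,5], I[5,5]^2. HN layers by μ_θ (3 steps, strictly decreasing):
  μ^(1)=5/3; μ^(2)=-1; μ^(3)=-3

((2, 2, 2, 0, 0); (0, 0, 0, 1, 3); (0, 0, 2, 0, 0))


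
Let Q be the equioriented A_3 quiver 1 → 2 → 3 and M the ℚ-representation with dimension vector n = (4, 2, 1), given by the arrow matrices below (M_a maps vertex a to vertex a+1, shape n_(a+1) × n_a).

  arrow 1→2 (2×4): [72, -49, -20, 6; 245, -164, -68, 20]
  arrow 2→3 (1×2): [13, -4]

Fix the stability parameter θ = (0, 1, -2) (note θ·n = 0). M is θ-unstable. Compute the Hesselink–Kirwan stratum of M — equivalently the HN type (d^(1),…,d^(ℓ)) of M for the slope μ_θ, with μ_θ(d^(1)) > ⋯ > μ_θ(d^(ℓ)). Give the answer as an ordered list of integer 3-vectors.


Interval decomposition of M: I[1,1]^2, I[1,2], I[1,3].
HN type (ℓ=3): μ^(1)=1; μ^(2)=0; μ^(3)=-1/3

((0, 1, 0); (3, 0, 0); (1, 1, 1))


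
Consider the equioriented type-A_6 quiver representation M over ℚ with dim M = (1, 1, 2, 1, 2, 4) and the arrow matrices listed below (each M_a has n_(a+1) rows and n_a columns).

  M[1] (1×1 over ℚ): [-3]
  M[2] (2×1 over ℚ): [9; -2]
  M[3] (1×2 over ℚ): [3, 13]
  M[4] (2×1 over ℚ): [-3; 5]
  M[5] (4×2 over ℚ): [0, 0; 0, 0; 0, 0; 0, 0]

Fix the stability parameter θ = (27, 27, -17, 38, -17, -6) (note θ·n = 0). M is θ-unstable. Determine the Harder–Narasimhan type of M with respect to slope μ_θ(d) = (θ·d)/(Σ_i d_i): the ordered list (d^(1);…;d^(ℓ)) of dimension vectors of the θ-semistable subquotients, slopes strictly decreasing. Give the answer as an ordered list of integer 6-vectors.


Via rank(M_{q-1}∘⋯∘M_p): M ≅ I[1,5], I[3,3], I[5,5], I[6,6]^4.
μ_θ-semistable layers: μ^(1)=58/5; μ^(2)=-6; μ^(3)=-17

((1, 1, 1, 1, 1, 0); (0, 0, 0, 0, 0, 4); (0, 0, 1, 0, 1, 0))


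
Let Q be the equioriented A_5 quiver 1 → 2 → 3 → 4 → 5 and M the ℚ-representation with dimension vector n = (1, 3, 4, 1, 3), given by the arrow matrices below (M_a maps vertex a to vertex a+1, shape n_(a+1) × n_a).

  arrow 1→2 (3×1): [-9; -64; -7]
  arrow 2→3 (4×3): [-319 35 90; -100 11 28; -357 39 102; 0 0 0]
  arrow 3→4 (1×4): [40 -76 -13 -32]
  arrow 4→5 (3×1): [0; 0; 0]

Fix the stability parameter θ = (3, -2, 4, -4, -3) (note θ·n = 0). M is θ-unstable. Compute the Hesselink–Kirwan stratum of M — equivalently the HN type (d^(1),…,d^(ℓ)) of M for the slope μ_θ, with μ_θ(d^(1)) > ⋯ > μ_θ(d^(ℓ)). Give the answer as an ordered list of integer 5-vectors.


Via rank(M_{q-1}∘⋯∘M_p): M ≅ I[1,4], I[2,2], I[2,3], I[3,3]^2, I[5,5]^3.
μ_θ-semistable layers: μ^(1)=4; μ^(2)=1/4; μ^(3)=-2; μ^(4)=-3

((0, 0, 3, 0, 0); (1, 1, 1, 1, 0); (0, 2, 0, 0, 0); (0, 0, 0, 0, 3))


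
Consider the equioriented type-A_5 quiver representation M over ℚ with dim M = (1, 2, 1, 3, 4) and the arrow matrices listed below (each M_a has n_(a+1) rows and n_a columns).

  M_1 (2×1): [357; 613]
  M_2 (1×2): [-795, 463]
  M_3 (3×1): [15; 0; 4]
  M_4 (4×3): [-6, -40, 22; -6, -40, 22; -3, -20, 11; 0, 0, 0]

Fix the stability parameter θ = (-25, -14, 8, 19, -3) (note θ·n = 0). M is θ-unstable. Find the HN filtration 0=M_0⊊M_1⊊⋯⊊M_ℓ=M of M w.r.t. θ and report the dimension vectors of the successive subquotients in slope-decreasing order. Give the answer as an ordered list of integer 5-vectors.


Via rank(M_{q-1}∘⋯∘M_p): M ≅ I[1,5], I[2,2], I[4,4]^2, I[5,5]^3.
μ_θ-semistable layers: μ^(1)=19; μ^(2)=8; μ^(3)=-3; μ^(4)=-14; μ^(5)=-25

((0, 0, 0, 2, 0); (0, 0, 1, 1, 1); (0, 0, 0, 0, 3); (0, 2, 0, 0, 0); (1, 0, 0, 0, 0))


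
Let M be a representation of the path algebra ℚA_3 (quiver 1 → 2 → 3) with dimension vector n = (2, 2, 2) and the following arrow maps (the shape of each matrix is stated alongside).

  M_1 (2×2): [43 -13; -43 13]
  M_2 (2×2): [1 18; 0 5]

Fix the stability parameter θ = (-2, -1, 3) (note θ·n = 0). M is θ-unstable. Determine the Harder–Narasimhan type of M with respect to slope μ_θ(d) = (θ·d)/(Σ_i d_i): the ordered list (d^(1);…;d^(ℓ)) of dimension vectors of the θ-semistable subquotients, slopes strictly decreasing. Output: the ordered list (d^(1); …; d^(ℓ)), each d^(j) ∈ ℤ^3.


Interval decomposition of M: I[1,1], I[1,3], I[2,3].
HN type (ℓ=3): μ^(1)=3; μ^(2)=-1; μ^(3)=-2

((0, 0, 2); (0, 2, 0); (2, 0, 0))


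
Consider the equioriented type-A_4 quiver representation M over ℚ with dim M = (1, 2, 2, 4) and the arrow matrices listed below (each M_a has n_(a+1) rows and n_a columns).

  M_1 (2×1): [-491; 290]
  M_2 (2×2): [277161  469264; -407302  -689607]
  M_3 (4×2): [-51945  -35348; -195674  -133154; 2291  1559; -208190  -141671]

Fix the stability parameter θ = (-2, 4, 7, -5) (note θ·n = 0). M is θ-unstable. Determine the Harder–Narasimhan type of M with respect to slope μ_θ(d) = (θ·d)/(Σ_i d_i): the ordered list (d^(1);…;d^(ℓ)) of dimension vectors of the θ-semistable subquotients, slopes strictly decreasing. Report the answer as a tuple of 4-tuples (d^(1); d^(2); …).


Barcode: M ≅ I[1,4], I[2,4], I[4,4]^2. HN layers by μ_θ (3 steps, strictly decreasing):
  μ^(1)=2; μ^(2)=-2; μ^(3)=-5

((0, 2, 2, 2); (1, 0, 0, 0); (0, 0, 0, 2))


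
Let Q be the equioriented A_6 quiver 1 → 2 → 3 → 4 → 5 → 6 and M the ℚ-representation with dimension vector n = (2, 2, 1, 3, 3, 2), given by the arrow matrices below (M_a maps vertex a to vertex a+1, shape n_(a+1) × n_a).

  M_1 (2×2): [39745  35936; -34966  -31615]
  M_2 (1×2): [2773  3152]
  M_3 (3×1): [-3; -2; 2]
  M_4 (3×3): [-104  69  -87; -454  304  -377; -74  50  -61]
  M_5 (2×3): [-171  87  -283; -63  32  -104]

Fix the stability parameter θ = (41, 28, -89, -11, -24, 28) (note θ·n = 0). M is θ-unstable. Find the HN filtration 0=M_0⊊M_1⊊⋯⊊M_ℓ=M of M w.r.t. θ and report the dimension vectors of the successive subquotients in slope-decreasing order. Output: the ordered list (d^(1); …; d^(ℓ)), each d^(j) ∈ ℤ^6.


Barcode: M ≅ I[1,2], I[1,4], I[4,6]^2, I[5,5]. HN layers by μ_θ (5 steps, strictly decreasing):
  μ^(1)=69/2; μ^(2)=28; μ^(3)=-31/4; μ^(4)=-35/2; μ^(5)=-24

((1, 1, 0, 0, 0, 0); (0, 0, 0, 0, 0, 2); (1, 1, 1, 1, 0, 0); (0, 0, 0, 2, 2, 0); (0, 0, 0, 0, 1, 0))


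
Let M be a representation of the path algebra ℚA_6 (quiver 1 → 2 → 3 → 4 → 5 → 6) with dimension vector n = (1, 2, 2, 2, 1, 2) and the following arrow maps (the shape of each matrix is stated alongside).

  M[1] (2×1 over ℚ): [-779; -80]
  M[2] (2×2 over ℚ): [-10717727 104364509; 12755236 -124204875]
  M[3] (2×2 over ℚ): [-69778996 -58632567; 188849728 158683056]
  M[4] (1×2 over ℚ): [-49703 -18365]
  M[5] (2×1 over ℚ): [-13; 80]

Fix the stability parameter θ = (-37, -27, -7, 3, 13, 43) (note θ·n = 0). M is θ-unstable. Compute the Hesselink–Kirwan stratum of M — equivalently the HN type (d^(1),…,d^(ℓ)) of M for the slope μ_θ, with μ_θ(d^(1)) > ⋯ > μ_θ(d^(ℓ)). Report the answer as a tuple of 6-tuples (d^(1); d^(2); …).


Via rank(M_{q-1}∘⋯∘M_p): M ≅ I[1,3], I[2,6], I[4,4], I[6,6].
μ_θ-semistable layers: μ^(1)=43; μ^(2)=13; μ^(3)=3; μ^(4)=-7; μ^(5)=-27; μ^(6)=-37

((0, 0, 0, 0, 0, 2); (0, 0, 0, 0, 1, 0); (0, 0, 0, 2, 0, 0); (0, 0, 2, 0, 0, 0); (0, 2, 0, 0, 0, 0); (1, 0, 0, 0, 0, 0))


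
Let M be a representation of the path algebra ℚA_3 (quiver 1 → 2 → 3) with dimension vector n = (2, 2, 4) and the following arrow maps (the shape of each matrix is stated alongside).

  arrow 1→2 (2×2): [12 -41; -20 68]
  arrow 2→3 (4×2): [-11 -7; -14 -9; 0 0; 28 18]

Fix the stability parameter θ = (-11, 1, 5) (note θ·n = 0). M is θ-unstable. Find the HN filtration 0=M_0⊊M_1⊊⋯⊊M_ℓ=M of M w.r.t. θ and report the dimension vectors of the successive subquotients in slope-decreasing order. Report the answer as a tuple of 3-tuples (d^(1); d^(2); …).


Barcode: M ≅ I[1,3]^2, I[3,3]^2. HN layers by μ_θ (3 steps, strictly decreasing):
  μ^(1)=5; μ^(2)=1; μ^(3)=-11

((0, 0, 4); (0, 2, 0); (2, 0, 0))


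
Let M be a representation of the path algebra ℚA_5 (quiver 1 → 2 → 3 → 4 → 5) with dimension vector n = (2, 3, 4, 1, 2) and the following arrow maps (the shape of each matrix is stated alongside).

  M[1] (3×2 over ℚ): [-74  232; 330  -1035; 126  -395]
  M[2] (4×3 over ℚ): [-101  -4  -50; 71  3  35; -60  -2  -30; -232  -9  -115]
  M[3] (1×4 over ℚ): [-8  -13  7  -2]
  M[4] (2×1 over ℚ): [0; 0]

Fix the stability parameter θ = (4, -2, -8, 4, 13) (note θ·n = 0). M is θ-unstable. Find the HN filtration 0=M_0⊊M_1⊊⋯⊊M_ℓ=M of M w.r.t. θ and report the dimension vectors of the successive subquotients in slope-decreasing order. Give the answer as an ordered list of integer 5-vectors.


Barcode: M ≅ I[1,2], I[1,4], I[2,3], I[3,3]^2, I[5,5]^2. HN layers by μ_θ (6 steps, strictly decreasing):
  μ^(1)=13; μ^(2)=4; μ^(3)=1; μ^(4)=-2; μ^(5)=-5; μ^(6)=-8

((0, 0, 0, 0, 2); (0, 0, 0, 1, 0); (1, 1, 0, 0, 0); (1, 1, 1, 0, 0); (0, 1, 1, 0, 0); (0, 0, 2, 0, 0))


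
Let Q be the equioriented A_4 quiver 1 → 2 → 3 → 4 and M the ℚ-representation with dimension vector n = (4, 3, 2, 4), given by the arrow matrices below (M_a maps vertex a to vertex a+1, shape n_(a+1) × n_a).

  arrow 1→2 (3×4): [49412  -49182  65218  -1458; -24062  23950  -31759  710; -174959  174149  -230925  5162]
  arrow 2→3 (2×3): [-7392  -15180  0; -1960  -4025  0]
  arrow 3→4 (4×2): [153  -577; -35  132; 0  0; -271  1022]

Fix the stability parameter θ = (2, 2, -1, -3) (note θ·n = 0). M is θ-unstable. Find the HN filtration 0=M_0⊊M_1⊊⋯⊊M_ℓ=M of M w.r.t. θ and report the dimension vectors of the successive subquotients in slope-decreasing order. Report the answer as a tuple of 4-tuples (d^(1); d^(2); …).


Via rank(M_{q-1}∘⋯∘M_p): M ≅ I[1,1], I[1,2]^2, I[1,4], I[3,4], I[4,4]^2.
μ_θ-semistable layers: μ^(1)=2; μ^(2)=0; μ^(3)=-2; μ^(4)=-3

((3, 2, 0, 0); (1, 1, 1, 1); (0, 0, 1, 1); (0, 0, 0, 2))


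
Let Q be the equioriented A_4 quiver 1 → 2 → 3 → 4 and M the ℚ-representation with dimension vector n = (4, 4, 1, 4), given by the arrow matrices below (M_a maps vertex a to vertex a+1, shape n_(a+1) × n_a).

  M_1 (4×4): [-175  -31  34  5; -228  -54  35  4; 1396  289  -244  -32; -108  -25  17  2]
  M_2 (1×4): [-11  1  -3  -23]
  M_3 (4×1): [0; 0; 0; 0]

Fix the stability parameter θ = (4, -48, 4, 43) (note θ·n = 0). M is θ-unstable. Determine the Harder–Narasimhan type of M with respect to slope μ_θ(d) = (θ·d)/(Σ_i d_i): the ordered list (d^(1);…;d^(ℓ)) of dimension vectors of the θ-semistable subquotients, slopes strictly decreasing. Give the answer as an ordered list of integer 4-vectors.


Interval decomposition of M: I[1,2]^3, I[1,3], I[4,4]^4.
HN type (ℓ=3): μ^(1)=43; μ^(2)=4; μ^(3)=-22

((0, 0, 0, 4); (0, 0, 1, 0); (4, 4, 0, 0))


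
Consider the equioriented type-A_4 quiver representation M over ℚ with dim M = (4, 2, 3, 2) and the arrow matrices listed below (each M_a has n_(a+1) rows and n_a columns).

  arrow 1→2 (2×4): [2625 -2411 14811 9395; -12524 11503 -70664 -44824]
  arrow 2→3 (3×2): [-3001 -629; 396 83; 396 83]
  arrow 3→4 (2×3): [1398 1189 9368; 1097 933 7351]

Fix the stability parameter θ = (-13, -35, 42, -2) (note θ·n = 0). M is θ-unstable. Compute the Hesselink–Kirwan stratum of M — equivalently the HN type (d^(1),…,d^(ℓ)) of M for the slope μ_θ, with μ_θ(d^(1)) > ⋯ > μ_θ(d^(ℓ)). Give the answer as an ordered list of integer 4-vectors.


Barcode: M ≅ I[1,1]^2, I[1,4]^2, I[3,3]. HN layers by μ_θ (4 steps, strictly decreasing):
  μ^(1)=42; μ^(2)=20; μ^(3)=-13; μ^(4)=-24

((0, 0, 1, 0); (0, 0, 2, 2); (2, 0, 0, 0); (2, 2, 0, 0))


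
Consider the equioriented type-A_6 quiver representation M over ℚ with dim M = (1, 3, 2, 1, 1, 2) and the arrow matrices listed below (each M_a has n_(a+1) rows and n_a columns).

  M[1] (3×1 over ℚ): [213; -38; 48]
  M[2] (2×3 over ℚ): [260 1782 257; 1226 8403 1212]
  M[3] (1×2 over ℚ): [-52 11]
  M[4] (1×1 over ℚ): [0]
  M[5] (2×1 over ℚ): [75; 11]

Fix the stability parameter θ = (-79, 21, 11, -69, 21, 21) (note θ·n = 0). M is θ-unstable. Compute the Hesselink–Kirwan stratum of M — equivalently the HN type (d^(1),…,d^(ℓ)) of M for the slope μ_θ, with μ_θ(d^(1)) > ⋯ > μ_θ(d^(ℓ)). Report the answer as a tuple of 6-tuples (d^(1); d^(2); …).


Interval decomposition of M: I[1,2], I[2,3], I[2,4], I[5,6], I[6,6].
HN type (ℓ=4): μ^(1)=21; μ^(2)=16; μ^(3)=-37/3; μ^(4)=-79

((0, 1, 0, 0, 1, 2); (0, 1, 1, 0, 0, 0); (0, 1, 1, 1, 0, 0); (1, 0, 0, 0, 0, 0))


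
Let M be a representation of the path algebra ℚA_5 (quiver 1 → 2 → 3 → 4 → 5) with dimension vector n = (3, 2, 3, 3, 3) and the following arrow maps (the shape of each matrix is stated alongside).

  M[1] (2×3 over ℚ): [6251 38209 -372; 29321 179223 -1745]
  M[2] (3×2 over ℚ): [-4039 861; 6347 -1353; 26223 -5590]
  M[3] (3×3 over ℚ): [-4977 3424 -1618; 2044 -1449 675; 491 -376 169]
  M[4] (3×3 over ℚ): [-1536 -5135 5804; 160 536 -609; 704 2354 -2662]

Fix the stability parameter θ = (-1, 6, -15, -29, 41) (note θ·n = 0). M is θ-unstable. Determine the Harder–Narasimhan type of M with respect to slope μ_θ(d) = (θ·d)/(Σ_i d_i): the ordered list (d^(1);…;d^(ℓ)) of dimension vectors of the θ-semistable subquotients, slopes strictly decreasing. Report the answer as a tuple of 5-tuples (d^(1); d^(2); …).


Via rank(M_{q-1}∘⋯∘M_p): M ≅ I[1,1], I[1,4], I[1,5], I[3,5], I[5,5].
μ_θ-semistable layers: μ^(1)=41; μ^(2)=-1; μ^(3)=-39/4; μ^(4)=-22

((0, 0, 0, 0, 3); (1, 0, 0, 0, 0); (2, 2, 2, 2, 0); (0, 0, 1, 1, 0))


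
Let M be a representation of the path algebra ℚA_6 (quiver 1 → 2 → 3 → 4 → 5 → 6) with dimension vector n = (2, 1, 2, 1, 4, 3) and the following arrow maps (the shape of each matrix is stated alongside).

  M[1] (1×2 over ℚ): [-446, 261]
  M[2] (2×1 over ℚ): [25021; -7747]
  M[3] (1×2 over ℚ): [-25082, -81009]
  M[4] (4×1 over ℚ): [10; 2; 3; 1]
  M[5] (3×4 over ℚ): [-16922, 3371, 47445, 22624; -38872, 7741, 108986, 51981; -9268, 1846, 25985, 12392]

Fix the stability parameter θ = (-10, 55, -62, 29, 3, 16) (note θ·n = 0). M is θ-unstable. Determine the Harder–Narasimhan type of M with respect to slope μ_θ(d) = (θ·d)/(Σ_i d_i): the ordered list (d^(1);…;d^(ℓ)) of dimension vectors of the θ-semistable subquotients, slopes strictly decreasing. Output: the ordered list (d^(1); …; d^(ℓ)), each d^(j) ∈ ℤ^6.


Interval decomposition of M: I[1,1], I[1,6], I[3,3], I[5,5], I[5,6]^2.
HN type (ℓ=5): μ^(1)=16; μ^(2)=3; μ^(3)=-7/2; μ^(4)=-10; μ^(5)=-62

((0, 0, 0, 1, 1, 3); (0, 0, 0, 0, 3, 0); (0, 1, 1, 0, 0, 0); (2, 0, 0, 0, 0, 0); (0, 0, 1, 0, 0, 0))


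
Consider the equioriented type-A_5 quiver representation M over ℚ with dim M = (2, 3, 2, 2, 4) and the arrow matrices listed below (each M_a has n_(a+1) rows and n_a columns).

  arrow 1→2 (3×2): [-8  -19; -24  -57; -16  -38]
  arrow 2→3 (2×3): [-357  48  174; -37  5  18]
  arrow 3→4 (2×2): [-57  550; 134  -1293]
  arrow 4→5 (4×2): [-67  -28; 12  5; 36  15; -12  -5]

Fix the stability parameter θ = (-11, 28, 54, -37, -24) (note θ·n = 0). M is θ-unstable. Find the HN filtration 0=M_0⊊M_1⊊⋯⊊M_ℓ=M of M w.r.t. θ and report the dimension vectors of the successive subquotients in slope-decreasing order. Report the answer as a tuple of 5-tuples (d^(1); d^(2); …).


Via rank(M_{q-1}∘⋯∘M_p): M ≅ I[1,1], I[1,5], I[2,2], I[2,5], I[5,5]^2.
μ_θ-semistable layers: μ^(1)=28; μ^(2)=21/4; μ^(3)=-11; μ^(4)=-24

((0, 1, 0, 0, 0); (0, 2, 2, 2, 2); (2, 0, 0, 0, 0); (0, 0, 0, 0, 2))


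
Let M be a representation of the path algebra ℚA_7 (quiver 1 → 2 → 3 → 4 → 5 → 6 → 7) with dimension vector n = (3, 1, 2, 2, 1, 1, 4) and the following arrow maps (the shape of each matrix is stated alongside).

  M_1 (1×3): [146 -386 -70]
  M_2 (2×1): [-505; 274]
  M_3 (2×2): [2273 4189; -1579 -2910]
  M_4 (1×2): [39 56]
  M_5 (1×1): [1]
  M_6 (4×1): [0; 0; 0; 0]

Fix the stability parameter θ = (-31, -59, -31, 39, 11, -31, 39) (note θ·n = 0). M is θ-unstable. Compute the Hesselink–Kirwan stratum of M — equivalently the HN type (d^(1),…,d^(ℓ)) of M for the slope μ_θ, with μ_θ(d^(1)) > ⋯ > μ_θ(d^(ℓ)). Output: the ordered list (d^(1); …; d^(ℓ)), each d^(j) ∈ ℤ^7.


Barcode: M ≅ I[1,1]^2, I[1,6], I[3,4], I[7,7]^4. HN layers by μ_θ (4 steps, strictly decreasing):
  μ^(1)=39; μ^(2)=19/3; μ^(3)=-31; μ^(4)=-45

((0, 0, 0, 1, 0, 0, 4); (0, 0, 0, 1, 1, 1, 0); (2, 0, 2, 0, 0, 0, 0); (1, 1, 0, 0, 0, 0, 0))


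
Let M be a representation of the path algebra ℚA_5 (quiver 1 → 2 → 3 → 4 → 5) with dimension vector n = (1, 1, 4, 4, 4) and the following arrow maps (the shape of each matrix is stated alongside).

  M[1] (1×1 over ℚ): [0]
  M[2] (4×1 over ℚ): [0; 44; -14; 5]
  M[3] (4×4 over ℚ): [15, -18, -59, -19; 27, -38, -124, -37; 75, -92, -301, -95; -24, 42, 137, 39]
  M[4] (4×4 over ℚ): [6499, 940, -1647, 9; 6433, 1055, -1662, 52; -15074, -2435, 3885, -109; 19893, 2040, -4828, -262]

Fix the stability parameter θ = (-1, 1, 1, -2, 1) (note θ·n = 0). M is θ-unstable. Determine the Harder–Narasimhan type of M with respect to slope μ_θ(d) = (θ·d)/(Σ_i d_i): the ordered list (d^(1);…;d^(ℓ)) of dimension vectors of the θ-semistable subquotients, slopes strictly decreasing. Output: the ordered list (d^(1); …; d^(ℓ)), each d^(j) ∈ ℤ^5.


Via rank(M_{q-1}∘⋯∘M_p): M ≅ I[1,1], I[2,5], I[3,5]^3.
μ_θ-semistable layers: μ^(1)=1; μ^(2)=0; μ^(3)=-1/2; μ^(4)=-1

((0, 0, 0, 0, 4); (0, 1, 1, 1, 0); (0, 0, 3, 3, 0); (1, 0, 0, 0, 0))


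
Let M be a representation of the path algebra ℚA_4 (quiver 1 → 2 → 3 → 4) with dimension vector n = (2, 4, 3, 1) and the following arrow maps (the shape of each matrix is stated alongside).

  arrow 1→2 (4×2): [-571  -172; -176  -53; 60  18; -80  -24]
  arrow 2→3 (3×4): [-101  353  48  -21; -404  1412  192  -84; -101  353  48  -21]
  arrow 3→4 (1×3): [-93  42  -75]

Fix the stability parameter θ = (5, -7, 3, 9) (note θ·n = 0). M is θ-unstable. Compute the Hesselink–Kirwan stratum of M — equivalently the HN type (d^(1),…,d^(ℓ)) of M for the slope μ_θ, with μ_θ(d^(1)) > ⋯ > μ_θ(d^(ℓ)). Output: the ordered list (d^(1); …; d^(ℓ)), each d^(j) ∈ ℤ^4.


Barcode: M ≅ I[1,2], I[1,3], I[2,2]^2, I[3,3], I[3,4]. HN layers by μ_θ (4 steps, strictly decreasing):
  μ^(1)=9; μ^(2)=3; μ^(3)=-1; μ^(4)=-7

((0, 0, 0, 1); (0, 0, 3, 0); (2, 2, 0, 0); (0, 2, 0, 0))


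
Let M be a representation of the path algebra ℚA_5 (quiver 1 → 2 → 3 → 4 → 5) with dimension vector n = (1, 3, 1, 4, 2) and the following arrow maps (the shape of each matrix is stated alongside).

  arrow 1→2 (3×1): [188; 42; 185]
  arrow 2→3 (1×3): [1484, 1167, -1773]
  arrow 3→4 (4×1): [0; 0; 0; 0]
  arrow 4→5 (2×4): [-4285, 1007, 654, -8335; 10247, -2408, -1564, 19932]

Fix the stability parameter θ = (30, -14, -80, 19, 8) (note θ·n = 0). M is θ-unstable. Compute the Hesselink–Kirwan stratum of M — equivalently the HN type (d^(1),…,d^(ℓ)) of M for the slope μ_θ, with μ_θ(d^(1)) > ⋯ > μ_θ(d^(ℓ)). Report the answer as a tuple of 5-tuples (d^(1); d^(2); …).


Barcode: M ≅ I[1,3], I[2,2]^2, I[4,4]^2, I[4,5]^2. HN layers by μ_θ (4 steps, strictly decreasing):
  μ^(1)=19; μ^(2)=27/2; μ^(3)=-14; μ^(4)=-64/3

((0, 0, 0, 2, 0); (0, 0, 0, 2, 2); (0, 2, 0, 0, 0); (1, 1, 1, 0, 0))


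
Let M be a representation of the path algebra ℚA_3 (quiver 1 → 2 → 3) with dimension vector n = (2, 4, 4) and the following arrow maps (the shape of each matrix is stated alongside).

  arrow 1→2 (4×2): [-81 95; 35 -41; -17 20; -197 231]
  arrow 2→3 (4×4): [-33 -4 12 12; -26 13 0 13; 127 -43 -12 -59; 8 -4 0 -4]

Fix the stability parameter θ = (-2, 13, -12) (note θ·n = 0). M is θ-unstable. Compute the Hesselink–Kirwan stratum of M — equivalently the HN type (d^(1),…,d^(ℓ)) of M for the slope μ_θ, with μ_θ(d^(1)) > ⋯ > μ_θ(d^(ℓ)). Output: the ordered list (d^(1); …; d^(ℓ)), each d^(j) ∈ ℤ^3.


Via rank(M_{q-1}∘⋯∘M_p): M ≅ I[1,2], I[1,3], I[2,2], I[2,3], I[3,3]^2.
μ_θ-semistable layers: μ^(1)=13; μ^(2)=1/2; μ^(3)=-2; μ^(4)=-12

((0, 2, 0); (0, 2, 2); (2, 0, 0); (0, 0, 2))


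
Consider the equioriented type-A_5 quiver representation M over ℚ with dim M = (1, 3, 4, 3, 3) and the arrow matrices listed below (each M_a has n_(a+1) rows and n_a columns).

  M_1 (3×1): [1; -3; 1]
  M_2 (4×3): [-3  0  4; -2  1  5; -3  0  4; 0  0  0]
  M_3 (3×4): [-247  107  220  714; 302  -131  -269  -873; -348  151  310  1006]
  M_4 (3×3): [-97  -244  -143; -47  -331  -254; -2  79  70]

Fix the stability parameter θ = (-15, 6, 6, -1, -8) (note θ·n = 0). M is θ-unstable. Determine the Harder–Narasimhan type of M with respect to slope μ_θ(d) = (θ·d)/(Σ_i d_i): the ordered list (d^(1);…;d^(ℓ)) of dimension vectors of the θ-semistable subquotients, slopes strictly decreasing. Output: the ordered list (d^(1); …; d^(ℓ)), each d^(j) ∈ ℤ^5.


Barcode: M ≅ I[1,5], I[2,2], I[2,5], I[3,3], I[3,5]. HN layers by μ_θ (4 steps, strictly decreasing):
  μ^(1)=6; μ^(2)=3/4; μ^(3)=-1; μ^(4)=-15

((0, 1, 1, 0, 0); (0, 2, 2, 2, 2); (0, 0, 1, 1, 1); (1, 0, 0, 0, 0))


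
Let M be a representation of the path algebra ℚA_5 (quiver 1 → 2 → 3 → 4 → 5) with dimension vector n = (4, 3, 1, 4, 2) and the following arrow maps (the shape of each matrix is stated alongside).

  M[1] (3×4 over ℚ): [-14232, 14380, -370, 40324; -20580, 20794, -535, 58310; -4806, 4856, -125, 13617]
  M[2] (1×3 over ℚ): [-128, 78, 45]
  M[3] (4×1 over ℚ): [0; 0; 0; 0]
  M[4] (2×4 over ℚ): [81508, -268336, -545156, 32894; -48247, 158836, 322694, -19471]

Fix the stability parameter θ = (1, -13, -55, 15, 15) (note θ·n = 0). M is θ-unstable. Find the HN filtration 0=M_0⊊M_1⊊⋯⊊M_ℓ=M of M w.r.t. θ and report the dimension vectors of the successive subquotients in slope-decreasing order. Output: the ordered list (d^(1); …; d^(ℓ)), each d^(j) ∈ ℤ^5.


Via rank(M_{q-1}∘⋯∘M_p): M ≅ I[1,1]^2, I[1,2], I[1,3], I[2,2], I[4,4]^2, I[4,5]^2.
μ_θ-semistable layers: μ^(1)=15; μ^(2)=1; μ^(3)=-6; μ^(4)=-13; μ^(5)=-67/3

((0, 0, 0, 4, 2); (2, 0, 0, 0, 0); (1, 1, 0, 0, 0); (0, 1, 0, 0, 0); (1, 1, 1, 0, 0))


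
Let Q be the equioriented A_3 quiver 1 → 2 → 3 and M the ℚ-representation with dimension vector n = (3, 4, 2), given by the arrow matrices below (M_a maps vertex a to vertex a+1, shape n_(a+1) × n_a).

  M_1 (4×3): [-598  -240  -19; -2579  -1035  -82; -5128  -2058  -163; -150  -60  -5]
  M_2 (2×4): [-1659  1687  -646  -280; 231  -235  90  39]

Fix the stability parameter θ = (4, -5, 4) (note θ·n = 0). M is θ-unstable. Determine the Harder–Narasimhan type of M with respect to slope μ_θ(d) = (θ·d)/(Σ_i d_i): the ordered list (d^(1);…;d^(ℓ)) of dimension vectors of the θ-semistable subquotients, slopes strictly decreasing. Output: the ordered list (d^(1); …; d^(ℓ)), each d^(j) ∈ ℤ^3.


Interval decomposition of M: I[1,1], I[1,3]^2, I[2,2]^2.
HN type (ℓ=3): μ^(1)=4; μ^(2)=-1/2; μ^(3)=-5

((1, 0, 2); (2, 2, 0); (0, 2, 0))


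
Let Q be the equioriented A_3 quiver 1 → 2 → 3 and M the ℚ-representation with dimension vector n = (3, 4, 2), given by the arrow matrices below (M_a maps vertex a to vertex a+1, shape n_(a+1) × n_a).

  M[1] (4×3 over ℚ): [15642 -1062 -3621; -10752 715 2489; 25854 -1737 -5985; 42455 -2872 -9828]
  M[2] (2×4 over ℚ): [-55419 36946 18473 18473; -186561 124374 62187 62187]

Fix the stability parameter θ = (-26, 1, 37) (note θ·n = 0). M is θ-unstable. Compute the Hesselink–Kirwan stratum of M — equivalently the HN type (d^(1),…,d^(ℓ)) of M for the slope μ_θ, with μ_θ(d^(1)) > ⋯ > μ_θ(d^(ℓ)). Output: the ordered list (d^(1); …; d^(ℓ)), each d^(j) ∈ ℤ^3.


Barcode: M ≅ I[1,2]^2, I[1,3], I[2,2], I[3,3]. HN layers by μ_θ (3 steps, strictly decreasing):
  μ^(1)=37; μ^(2)=1; μ^(3)=-26

((0, 0, 2); (0, 4, 0); (3, 0, 0))


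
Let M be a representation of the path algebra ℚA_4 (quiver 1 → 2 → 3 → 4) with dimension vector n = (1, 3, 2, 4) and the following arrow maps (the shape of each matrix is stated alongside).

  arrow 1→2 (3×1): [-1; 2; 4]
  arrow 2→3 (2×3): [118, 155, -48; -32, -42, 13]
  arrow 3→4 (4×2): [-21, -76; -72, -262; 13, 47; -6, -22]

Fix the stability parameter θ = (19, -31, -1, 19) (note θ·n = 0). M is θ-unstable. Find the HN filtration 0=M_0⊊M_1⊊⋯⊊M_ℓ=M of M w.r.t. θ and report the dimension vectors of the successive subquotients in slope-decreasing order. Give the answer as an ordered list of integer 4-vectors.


Interval decomposition of M: I[1,2], I[2,4]^2, I[4,4]^2.
HN type (ℓ=4): μ^(1)=19; μ^(2)=-1; μ^(3)=-6; μ^(4)=-31

((0, 0, 0, 4); (0, 0, 2, 0); (1, 1, 0, 0); (0, 2, 0, 0))


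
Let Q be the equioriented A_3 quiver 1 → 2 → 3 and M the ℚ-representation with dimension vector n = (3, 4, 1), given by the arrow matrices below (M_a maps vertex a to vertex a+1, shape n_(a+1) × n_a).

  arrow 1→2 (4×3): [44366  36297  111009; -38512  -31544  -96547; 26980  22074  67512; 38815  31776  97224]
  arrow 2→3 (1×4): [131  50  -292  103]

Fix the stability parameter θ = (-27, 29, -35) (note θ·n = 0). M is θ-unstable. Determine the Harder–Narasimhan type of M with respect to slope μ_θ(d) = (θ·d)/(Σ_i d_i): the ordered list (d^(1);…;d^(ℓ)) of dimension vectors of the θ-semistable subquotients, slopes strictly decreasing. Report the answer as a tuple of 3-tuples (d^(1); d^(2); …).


Barcode: M ≅ I[1,2]^2, I[1,3], I[2,2]. HN layers by μ_θ (3 steps, strictly decreasing):
  μ^(1)=29; μ^(2)=-3; μ^(3)=-27

((0, 3, 0); (0, 1, 1); (3, 0, 0))


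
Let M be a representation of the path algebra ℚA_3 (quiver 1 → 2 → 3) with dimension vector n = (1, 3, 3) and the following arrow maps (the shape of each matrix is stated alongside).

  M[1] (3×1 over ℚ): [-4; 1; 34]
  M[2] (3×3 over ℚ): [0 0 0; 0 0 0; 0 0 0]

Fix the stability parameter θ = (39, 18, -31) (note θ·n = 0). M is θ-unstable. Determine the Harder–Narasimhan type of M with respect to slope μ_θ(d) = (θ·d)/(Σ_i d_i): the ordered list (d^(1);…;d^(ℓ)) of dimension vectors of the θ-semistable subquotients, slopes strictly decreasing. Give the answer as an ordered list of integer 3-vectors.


Barcode: M ≅ I[1,2], I[2,2]^2, I[3,3]^3. HN layers by μ_θ (3 steps, strictly decreasing):
  μ^(1)=57/2; μ^(2)=18; μ^(3)=-31

((1, 1, 0); (0, 2, 0); (0, 0, 3))


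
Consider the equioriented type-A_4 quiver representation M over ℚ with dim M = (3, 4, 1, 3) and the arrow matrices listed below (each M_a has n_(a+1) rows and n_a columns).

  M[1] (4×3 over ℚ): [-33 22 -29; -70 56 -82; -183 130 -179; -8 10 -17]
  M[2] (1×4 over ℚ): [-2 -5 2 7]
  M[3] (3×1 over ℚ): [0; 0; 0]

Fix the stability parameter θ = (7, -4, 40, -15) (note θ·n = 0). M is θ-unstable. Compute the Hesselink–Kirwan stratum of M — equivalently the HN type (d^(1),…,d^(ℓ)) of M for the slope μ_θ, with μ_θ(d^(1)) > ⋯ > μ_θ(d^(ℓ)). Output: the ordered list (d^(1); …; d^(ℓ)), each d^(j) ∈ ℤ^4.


Via rank(M_{q-1}∘⋯∘M_p): M ≅ I[1,2]^2, I[1,3], I[2,2], I[4,4]^3.
μ_θ-semistable layers: μ^(1)=40; μ^(2)=3/2; μ^(3)=-4; μ^(4)=-15

((0, 0, 1, 0); (3, 3, 0, 0); (0, 1, 0, 0); (0, 0, 0, 3))


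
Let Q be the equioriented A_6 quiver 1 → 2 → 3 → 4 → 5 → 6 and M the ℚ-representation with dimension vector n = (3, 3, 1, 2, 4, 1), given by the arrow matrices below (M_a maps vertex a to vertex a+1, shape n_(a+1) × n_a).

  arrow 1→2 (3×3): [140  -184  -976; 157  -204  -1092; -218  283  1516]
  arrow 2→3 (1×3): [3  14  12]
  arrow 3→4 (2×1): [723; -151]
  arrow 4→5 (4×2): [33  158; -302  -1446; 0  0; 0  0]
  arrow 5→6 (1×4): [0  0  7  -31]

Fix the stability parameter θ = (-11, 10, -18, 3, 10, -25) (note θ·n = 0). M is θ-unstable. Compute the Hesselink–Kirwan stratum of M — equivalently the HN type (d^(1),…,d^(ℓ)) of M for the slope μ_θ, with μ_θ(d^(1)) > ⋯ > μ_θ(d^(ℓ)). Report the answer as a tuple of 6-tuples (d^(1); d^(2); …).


Barcode: M ≅ I[1,1], I[1,2], I[1,5], I[2,2], I[4,5], I[5,5], I[5,6]. HN layers by μ_θ (5 steps, strictly decreasing):
  μ^(1)=10; μ^(2)=3; μ^(3)=-4; μ^(4)=-15/2; μ^(5)=-11

((0, 2, 0, 0, 3, 0); (0, 0, 0, 2, 0, 0); (0, 1, 1, 0, 0, 0); (0, 0, 0, 0, 1, 1); (3, 0, 0, 0, 0, 0))


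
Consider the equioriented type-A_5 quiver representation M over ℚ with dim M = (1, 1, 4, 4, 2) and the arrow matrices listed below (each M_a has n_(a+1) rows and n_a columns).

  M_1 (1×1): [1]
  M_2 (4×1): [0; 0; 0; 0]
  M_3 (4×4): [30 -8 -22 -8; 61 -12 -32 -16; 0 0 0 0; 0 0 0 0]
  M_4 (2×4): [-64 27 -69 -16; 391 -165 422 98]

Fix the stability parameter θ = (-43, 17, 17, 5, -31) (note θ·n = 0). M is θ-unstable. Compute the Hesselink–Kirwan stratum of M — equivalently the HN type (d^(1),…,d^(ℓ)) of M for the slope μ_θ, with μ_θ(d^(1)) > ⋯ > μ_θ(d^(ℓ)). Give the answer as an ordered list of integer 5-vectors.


Interval decomposition of M: I[1,2], I[3,3]^2, I[3,5]^2, I[4,4]^2.
HN type (ℓ=4): μ^(1)=17; μ^(2)=5; μ^(3)=-3; μ^(4)=-43

((0, 1, 2, 0, 0); (0, 0, 0, 2, 0); (0, 0, 2, 2, 2); (1, 0, 0, 0, 0))


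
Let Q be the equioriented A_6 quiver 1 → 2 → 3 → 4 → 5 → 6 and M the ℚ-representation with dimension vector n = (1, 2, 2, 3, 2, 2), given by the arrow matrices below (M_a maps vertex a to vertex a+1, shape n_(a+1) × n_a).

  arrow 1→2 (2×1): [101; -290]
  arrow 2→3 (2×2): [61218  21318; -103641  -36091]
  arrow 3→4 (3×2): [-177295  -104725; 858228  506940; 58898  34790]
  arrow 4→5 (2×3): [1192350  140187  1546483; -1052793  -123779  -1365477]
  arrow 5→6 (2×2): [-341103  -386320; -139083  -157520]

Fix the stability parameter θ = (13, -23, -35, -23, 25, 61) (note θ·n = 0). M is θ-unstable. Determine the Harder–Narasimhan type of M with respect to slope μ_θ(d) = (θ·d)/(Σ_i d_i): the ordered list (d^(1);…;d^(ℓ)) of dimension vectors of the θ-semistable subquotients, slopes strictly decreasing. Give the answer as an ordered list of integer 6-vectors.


Interval decomposition of M: I[1,5], I[2,2], I[3,3], I[4,4], I[4,6], I[6,6].
HN type (ℓ=5): μ^(1)=61; μ^(2)=25; μ^(3)=-17; μ^(4)=-23; μ^(5)=-35

((0, 0, 0, 0, 0, 2); (0, 0, 0, 0, 2, 0); (1, 1, 1, 1, 0, 0); (0, 1, 0, 2, 0, 0); (0, 0, 1, 0, 0, 0))


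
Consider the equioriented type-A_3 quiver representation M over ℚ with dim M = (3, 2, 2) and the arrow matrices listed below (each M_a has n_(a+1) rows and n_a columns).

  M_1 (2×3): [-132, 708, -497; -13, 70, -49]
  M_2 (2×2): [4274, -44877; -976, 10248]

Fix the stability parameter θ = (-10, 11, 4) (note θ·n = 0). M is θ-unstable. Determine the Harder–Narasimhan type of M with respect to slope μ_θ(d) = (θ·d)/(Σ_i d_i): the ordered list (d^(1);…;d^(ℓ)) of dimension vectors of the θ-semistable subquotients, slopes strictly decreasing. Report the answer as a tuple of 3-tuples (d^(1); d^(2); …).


Barcode: M ≅ I[1,1], I[1,2], I[1,3], I[3,3]. HN layers by μ_θ (4 steps, strictly decreasing):
  μ^(1)=11; μ^(2)=15/2; μ^(3)=4; μ^(4)=-10

((0, 1, 0); (0, 1, 1); (0, 0, 1); (3, 0, 0))


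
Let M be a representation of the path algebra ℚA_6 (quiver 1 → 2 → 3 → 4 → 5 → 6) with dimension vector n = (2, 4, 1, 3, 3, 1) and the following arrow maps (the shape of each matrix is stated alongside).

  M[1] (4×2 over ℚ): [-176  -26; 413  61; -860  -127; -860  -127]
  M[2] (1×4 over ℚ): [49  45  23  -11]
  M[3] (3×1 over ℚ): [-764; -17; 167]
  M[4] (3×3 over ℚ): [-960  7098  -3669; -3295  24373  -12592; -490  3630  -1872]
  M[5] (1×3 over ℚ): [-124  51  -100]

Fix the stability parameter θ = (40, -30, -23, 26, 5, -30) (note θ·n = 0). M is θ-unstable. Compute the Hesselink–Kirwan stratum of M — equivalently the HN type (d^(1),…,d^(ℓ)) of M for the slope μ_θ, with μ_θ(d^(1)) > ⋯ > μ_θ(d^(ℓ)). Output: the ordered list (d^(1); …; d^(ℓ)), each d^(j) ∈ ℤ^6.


Barcode: M ≅ I[1,2], I[1,6], I[2,2]^2, I[4,4], I[4,5], I[5,5]. HN layers by μ_θ (6 steps, strictly decreasing):
  μ^(1)=26; μ^(2)=31/2; μ^(3)=5; μ^(4)=1/3; μ^(5)=-13/3; μ^(6)=-30

((0, 0, 0, 1, 0, 0); (0, 0, 0, 1, 1, 0); (1, 1, 0, 0, 1, 0); (0, 0, 0, 1, 1, 1); (1, 1, 1, 0, 0, 0); (0, 2, 0, 0, 0, 0))
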